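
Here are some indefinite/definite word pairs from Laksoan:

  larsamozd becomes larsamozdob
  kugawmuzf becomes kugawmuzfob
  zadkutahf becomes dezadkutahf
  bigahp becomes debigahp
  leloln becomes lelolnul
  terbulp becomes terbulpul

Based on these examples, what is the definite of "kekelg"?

"kekelg" has second-to-last letter 'l'. The stems whose second-to-last letter is 'l' (leloln → lelolnul, terbulp → terbulpul) add -ul.
So kekelg → kekelgul.

kekelgul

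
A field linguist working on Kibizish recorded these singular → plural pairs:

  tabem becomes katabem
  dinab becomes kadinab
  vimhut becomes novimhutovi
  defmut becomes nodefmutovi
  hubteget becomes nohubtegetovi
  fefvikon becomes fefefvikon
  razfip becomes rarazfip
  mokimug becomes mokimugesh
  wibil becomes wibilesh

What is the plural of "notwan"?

tabem and hubteget both have last vowel 'e' yet inflect differently (katabem, nohubtegetovi), so the last vowel is not what conditions the rule; the final letter is.
"notwan" ends in -n. The one such stem in the data (fefvikon → fefefvikon) repeats the first consonant+vowel as a prefix (as does razfip), so the same rule applies.
So notwan → nonotwan.

nonotwan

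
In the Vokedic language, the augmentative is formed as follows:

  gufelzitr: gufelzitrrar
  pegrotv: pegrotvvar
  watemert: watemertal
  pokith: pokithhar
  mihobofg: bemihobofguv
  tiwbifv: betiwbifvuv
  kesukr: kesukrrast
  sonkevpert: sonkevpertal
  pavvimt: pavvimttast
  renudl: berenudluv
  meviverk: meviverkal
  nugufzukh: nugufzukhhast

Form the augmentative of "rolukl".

pokith and nugufzukh both end in -h yet inflect differently (pokithhar, nugufzukhhast), so the final letter is not what conditions the rule; the second-to-last letter is.
"rolukl" has second-to-last letter 'k'. The stems whose second-to-last letter is 'k' (nugufzukh → nugufzukhhast, kesukr → kesukrrast) double the final consonant and add -ast.
So rolukl → rolukllast.

rolukllast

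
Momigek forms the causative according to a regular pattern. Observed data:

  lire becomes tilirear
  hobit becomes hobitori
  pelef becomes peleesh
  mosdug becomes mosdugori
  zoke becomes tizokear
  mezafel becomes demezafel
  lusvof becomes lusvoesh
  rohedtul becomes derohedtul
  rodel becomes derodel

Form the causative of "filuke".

tifilukear

pelef and lire both have last vowel 'e' yet inflect differently (peleesh, tilirear), so the last vowel is not what conditions the rule; the final letter is.
"filuke" ends in -e. The stems ending in -e (lire → tilirear, zoke → tizokear) add ti- … -ar around the stem.
The other patterns: stems ending in -f drop the final letter and add -esh; stems ending in -l add the prefix de-; stems ending in -g or -t add -ori.
So filuke → tifilukear.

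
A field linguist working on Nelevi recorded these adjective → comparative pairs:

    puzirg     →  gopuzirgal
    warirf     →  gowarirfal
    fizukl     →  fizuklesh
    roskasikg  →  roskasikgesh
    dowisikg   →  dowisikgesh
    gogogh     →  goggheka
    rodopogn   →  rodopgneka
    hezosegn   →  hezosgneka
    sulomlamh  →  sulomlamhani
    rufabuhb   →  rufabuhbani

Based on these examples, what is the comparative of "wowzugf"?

wowzgfeka

puzirg and roskasikg both end in -g yet inflect differently (gopuzirgal, roskasikgesh), so the final letter is not what conditions the rule; the second-to-last letter is.
"wowzugf" has second-to-last letter 'g'. The stems whose second-to-last letter is 'g' (gogogh → goggheka, rodopogn → rodopgneka, hezosegn → hezosgneka) delete the last vowel and add -eka.
So wowzugf → wowzgfeka.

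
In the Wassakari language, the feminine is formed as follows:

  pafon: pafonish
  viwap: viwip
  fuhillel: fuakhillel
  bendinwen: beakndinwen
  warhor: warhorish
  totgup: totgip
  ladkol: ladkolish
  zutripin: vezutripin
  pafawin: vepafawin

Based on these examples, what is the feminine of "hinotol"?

zutripin and bendinwen both end in -n yet inflect differently (vezutripin, beakndinwen), so the final letter is not what conditions the rule; the last vowel is.
"hinotol" has last vowel 'o'. The stems whose last vowel is 'o' (pafon → pafonish, warhor → warhorish, ladkol → ladkolish) add -ish.
The other patterns: stems whose last vowel is 'i' add the prefix ve-; stems whose last vowel is 'a' or 'u' change the last vowel to 'i'; stems whose last vowel is 'e' insert -ak- after the first vowel.
So hinotol → hinotolish.

hinotolish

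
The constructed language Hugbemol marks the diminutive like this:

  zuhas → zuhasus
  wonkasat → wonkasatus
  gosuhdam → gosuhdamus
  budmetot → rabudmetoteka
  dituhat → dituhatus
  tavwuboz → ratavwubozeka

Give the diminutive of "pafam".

pafamus

dituhat and budmetot both end in -t yet inflect differently (dituhatus, rabudmetoteka), so the final letter is not what conditions the rule; the last vowel is.
"pafam" has last vowel 'a'. The stems whose last vowel is 'a' (dituhat → dituhatus, zuhas → zuhasus, gosuhdam → gosuhdamus) add -us.
The other pattern: stems whose last vowel is 'o' add ra- … -eka around the stem.
So pafam → pafamus.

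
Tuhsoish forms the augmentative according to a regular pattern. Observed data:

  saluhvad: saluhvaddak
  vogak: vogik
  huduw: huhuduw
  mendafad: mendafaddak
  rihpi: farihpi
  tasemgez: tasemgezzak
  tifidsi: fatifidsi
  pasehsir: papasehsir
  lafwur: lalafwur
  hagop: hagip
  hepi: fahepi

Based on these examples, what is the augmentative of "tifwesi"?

fatifwesi

vogak and mendafad both have last vowel 'a' yet inflect differently (vogik, mendafaddak), so the last vowel is not what conditions the rule; the final letter is.
"tifwesi" ends in -i. The stems ending in -i (tifidsi → fatifidsi, rihpi → farihpi, hepi → fahepi) add the prefix fa-.
So tifwesi → fatifwesi.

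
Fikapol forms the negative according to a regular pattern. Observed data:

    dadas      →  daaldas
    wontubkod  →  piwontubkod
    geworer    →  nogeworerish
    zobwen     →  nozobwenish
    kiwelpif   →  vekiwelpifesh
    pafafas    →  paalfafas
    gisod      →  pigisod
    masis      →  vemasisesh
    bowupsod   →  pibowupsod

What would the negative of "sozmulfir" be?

vesozmulfiresh

"sozmulfir" has last vowel 'i'. The stems whose last vowel is 'i' (masis → vemasisesh, kiwelpif → vekiwelpifesh) add ve- … -esh around the stem.
The other patterns: stems whose last vowel is 'a' insert -al- after the first vowel; stems whose last vowel is 'e' add no- … -ish around the stem; stems whose last vowel is 'o' add the prefix pi-.
So sozmulfir → vesozmulfiresh.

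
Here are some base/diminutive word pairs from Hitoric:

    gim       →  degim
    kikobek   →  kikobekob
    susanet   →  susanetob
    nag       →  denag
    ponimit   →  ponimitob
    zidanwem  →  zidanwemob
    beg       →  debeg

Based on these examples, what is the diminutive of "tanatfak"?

tanatfakob

zidanwem and gim both end in -m yet inflect differently (zidanwemob, degim), so the final letter is not what conditions the rule; the number of vowels is.
"tanatfak" has 3 vowels. The stems with 3 vowels (kikobek → kikobekob, susanet → susanetob, zidanwem → zidanwemob) add -ob.
The other pattern: stems with 1 vowel add the prefix de-.
So tanatfak → tanatfakob.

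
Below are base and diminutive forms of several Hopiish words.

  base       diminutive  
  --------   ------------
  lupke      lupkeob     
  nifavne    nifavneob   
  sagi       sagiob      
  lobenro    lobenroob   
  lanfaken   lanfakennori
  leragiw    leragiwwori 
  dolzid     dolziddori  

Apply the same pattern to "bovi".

boviob

sagi and leragiw both have last vowel 'i' yet inflect differently (sagiob, leragiwwori), so the last vowel is not what conditions the rule; whether the stem ends in a vowel or a consonant is.
"bovi" ends in a vowel. The stems ending in a vowel (sagi → sagiob, lupke → lupkeob, nifavne → nifavneob) add -ob.
So bovi → boviob.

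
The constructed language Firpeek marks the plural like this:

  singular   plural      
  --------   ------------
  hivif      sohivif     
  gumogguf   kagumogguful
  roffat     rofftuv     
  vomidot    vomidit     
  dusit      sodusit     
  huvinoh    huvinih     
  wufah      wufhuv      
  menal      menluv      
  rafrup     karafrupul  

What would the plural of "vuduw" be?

dusit and roffat both end in -t yet inflect differently (sodusit, rofftuv), so the final letter is not what conditions the rule; the last vowel is.
"vuduw" has last vowel 'u'. The stems whose last vowel is 'u' (gumogguf → kagumogguful, rafrup → karafrupul) add ka- … -ul around the stem.
The other patterns: stems whose last vowel is 'i' add the prefix so-; stems whose last vowel is 'a' delete the last vowel and add -uv; stems whose last vowel is 'o' change the last vowel to 'i'.
So vuduw → kavuduwul.

kavuduwul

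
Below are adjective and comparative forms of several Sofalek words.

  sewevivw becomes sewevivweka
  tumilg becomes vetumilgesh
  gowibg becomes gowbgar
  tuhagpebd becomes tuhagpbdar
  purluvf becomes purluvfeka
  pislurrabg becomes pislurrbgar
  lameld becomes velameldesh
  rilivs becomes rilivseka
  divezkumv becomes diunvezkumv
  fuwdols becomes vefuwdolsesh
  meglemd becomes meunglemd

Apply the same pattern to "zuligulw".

tuhagpebd and lameld both end in -d yet inflect differently (tuhagpbdar, velameldesh), so the final letter is not what conditions the rule; the second-to-last letter is.
"zuligulw" has second-to-last letter 'l'. The stems whose second-to-last letter is 'l' (lameld → velameldesh, fuwdols → vefuwdolsesh, tumilg → vetumilgesh) add ve- … -esh around the stem.
So zuligulw → vezuligulwesh.

vezuligulwesh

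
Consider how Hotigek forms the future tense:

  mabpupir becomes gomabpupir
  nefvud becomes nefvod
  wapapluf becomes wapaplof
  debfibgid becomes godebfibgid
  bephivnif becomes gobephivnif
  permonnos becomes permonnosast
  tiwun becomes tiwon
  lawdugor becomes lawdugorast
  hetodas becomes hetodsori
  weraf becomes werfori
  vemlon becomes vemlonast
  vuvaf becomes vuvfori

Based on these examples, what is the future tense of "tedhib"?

gotedhib

"tedhib" has last vowel 'i'. The stems whose last vowel is 'i' (mabpupir → gomabpupir, debfibgid → godebfibgid, bephivnif → gobephivnif) add the prefix go-.
So tedhib → gotedhib.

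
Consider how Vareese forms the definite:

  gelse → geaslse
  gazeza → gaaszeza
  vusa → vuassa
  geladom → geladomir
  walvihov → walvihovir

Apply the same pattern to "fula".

gelse and geladom both begin with g- yet inflect differently (geaslse, geladomir), so the first letter is not what conditions the rule; whether the stem ends in a vowel or a consonant is.
"fula" ends in a vowel. The stems ending in a vowel (gelse → geaslse, gazeza → gaaszeza, vusa → vuassa) insert -as- after the first vowel.
The other pattern: stems ending in a consonant add -ir.
So fula → fuasla.

fuasla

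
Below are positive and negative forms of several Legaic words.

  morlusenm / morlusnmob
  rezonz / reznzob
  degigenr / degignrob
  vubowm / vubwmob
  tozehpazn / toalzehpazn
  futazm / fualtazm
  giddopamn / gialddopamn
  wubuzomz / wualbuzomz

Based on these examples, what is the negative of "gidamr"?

gialdamr

morlusenm and futazm both end in -m yet inflect differently (morlusnmob, fualtazm), so the final letter is not what conditions the rule; the second-to-last letter is.
"gidamr" has second-to-last letter 'm'. The stems whose second-to-last letter is 'm' (giddopamn → gialddopamn, wubuzomz → wualbuzomz) insert -al- after the first vowel.
The other pattern: stems whose second-to-last letter is 'n' or 'w' delete the last vowel and add -ob.
So gidamr → gialdamr.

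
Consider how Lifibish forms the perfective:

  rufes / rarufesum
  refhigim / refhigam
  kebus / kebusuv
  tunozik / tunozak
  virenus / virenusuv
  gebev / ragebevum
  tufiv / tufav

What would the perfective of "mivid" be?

"mivid" has last vowel 'i'. The stems whose last vowel is 'i' (refhigim → refhigam, tunozik → tunozak, tufiv → tufav) change the last vowel to 'a'.
So mivid → mivad.

mivad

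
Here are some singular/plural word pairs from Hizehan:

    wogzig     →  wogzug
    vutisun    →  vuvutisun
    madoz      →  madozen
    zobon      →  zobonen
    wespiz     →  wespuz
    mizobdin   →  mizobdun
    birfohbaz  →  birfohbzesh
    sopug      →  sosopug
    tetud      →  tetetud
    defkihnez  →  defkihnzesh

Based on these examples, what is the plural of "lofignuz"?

lolofignuz

sopug and wogzig both end in -g yet inflect differently (sosopug, wogzug), so the final letter is not what conditions the rule; the last vowel is.
"lofignuz" has last vowel 'u'. The stems whose last vowel is 'u' (sopug → sosopug, vutisun → vuvutisun, tetud → tetetud) repeat the first consonant+vowel as a prefix.
The other patterns: stems whose last vowel is 'a' or 'e' delete the last vowel and add -esh; stems whose last vowel is 'i' change the last vowel to 'u'; stems whose last vowel is 'o' add -en.
So lofignuz → lolofignuz.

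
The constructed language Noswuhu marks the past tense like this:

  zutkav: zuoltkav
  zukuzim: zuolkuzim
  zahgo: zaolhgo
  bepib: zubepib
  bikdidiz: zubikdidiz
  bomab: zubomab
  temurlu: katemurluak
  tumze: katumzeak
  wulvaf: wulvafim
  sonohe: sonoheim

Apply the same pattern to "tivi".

kativiak

"tivi" begins with t-. The stems beginning with t- (temurlu → katemurluak, tumze → katumzeak) add ka- … -ak around the stem.
So tivi → kativiak.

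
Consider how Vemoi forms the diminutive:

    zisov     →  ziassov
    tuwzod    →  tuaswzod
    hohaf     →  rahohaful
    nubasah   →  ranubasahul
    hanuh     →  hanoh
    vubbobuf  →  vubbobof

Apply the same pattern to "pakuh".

pakoh

"pakuh" has last vowel 'u'. The stems whose last vowel is 'u' (hanuh → hanoh, vubbobuf → vubbobof) change the last vowel to 'o'.
So pakuh → pakoh.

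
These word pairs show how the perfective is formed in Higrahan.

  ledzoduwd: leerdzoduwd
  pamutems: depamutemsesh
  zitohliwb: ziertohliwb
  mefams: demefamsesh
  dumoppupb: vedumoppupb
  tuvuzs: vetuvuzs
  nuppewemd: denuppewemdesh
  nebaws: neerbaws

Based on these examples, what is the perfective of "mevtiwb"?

tuvuzs and pamutems both end in -s yet inflect differently (vetuvuzs, depamutemsesh), so the final letter is not what conditions the rule; the second-to-last letter is.
"mevtiwb" has second-to-last letter 'w'. The stems whose second-to-last letter is 'w' (nebaws → neerbaws, ledzoduwd → leerdzoduwd, zitohliwb → ziertohliwb) insert -er- after the first vowel.
So mevtiwb → meervtiwb.

meervtiwb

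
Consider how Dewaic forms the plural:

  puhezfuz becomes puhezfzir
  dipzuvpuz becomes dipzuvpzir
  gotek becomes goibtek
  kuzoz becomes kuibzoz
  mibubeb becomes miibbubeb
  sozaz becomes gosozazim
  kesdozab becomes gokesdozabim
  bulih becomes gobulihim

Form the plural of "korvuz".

puhezfuz and kuzoz both end in -z yet inflect differently (puhezfzir, kuibzoz), so the final letter is not what conditions the rule; the last vowel is.
"korvuz" has last vowel 'u'. The stems whose last vowel is 'u' (puhezfuz → puhezfzir, dipzuvpuz → dipzuvpzir) delete the last vowel and add -ir.
So korvuz → korvzir.

korvzir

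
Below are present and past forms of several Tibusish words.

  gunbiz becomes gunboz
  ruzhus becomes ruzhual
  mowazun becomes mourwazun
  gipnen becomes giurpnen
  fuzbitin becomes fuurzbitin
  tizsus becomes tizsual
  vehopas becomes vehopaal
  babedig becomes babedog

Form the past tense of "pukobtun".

puurkobtun

mowazun and ruzhus both have last vowel 'u' yet inflect differently (mourwazun, ruzhual), so the last vowel is not what conditions the rule; the final letter is.
"pukobtun" ends in -n. The stems ending in -n (gipnen → giurpnen, mowazun → mourwazun, fuzbitin → fuurzbitin) insert -ur- after the first vowel.
So pukobtun → puurkobtun.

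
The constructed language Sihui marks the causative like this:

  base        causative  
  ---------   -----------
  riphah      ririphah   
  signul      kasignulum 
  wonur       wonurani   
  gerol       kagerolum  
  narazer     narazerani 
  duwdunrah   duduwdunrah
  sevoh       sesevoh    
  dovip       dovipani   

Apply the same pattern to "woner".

wonur and signul both have last vowel 'u' yet inflect differently (wonurani, kasignulum), so the last vowel is not what conditions the rule; the final letter is.
"woner" ends in -r. The stems ending in -r (wonur → wonurani, narazer → narazerani) add -ani.
So woner → wonerani.

wonerani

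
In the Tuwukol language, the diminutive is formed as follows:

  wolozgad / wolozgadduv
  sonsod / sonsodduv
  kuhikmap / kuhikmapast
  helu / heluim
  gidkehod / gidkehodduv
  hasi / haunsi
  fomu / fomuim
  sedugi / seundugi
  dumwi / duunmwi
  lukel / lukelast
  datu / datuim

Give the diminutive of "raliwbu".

wolozgad and kuhikmap both have last vowel 'a' yet inflect differently (wolozgadduv, kuhikmapast), so the last vowel is not what conditions the rule; the final letter is.
"raliwbu" ends in -u. The stems ending in -u (fomu → fomuim, datu → datuim, helu → heluim) add -im.
The other patterns: stems ending in -i insert -un- after the first vowel; stems ending in -d double the final consonant and add -uv; stems ending in -l or -p add -ast.
So raliwbu → raliwbuim.

raliwbuim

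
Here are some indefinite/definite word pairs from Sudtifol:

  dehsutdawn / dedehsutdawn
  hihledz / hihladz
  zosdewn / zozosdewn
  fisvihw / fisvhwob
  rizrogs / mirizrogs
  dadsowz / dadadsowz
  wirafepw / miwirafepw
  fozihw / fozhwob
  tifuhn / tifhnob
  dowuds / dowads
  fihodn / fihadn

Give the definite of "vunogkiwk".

vuvunogkiwk

"vunogkiwk" has second-to-last letter 'w'. The stems whose second-to-last letter is 'w' (zosdewn → zozosdewn, dadsowz → dadadsowz, dehsutdawn → dedehsutdawn) repeat the first consonant+vowel as a prefix.
The other patterns: stems whose second-to-last letter is 'h' delete the last vowel and add -ob; stems whose second-to-last letter is 'd' change the last vowel to 'a'; stems whose second-to-last letter is 'g' or 'p' add the prefix mi-.
So vunogkiwk → vuvunogkiwk.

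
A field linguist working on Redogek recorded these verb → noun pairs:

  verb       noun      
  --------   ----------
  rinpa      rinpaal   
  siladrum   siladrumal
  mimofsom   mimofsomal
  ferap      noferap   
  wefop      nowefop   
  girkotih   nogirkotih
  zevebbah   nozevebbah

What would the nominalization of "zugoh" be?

rinpa and ferap both have last vowel 'a' yet inflect differently (rinpaal, noferap), so the last vowel is not what conditions the rule; the final letter is.
"zugoh" ends in -h. The stems ending in -h (girkotih → nogirkotih, zevebbah → nozevebbah) add the prefix no-.
So zugoh → nozugoh.

nozugoh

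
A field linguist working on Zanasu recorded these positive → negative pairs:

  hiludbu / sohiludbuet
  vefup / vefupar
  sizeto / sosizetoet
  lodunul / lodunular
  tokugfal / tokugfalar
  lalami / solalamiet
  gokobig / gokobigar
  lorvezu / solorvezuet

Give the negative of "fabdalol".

lodunul and hiludbu both have last vowel 'u' yet inflect differently (lodunular, sohiludbuet), so the last vowel is not what conditions the rule; whether the stem ends in a vowel or a consonant is.
"fabdalol" ends in a consonant. The stems ending in a consonant (lodunul → lodunular, vefup → vefupar, gokobig → gokobigar) add -ar.
So fabdalol → fabdalolar.

fabdalolar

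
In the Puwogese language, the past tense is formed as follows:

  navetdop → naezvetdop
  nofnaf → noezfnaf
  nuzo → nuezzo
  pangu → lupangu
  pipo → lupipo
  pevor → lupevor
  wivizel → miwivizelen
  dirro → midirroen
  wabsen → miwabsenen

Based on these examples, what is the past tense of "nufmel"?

nuzo and pipo both end in -o yet inflect differently (nuezzo, lupipo), so the final letter is not what conditions the rule; the first letter is.
"nufmel" begins with n-. The stems beginning with n- (navetdop → naezvetdop, nofnaf → noezfnaf, nuzo → nuezzo) insert -ez- after the first vowel.
The other patterns: stems beginning with p- add the prefix lu-; stems beginning with d- or w- add mi- … -en around the stem.
So nufmel → nuezfmel.

nuezfmel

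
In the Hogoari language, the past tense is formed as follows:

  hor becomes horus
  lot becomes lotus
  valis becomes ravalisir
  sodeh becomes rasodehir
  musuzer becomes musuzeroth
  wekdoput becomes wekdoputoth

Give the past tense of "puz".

hor and musuzer both end in -r yet inflect differently (horus, musuzeroth), so the final letter is not what conditions the rule; the number of vowels is.
"puz" has 1 vowel. The stems with 1 vowel (hor → horus, lot → lotus) add -us.
The other patterns: stems with 2 vowels add ra- … -ir around the stem; stems with 3 vowels add -oth.
So puz → puzus.

puzus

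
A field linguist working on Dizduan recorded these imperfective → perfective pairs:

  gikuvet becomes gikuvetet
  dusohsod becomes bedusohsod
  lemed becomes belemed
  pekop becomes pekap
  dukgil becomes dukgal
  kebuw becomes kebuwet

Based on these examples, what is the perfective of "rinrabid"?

"rinrabid" ends in -d. The stems ending in -d (lemed → belemed, dusohsod → bedusohsod) add the prefix be-.
So rinrabid → berinrabid.

berinrabid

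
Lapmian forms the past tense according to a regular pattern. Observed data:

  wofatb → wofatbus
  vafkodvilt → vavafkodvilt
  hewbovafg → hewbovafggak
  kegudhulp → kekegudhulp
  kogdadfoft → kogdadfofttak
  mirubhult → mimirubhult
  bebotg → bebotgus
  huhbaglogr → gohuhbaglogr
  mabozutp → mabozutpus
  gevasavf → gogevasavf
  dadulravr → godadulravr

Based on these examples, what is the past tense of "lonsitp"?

lonsitpus

mirubhult and kogdadfoft both end in -t yet inflect differently (mimirubhult, kogdadfofttak), so the final letter is not what conditions the rule; the second-to-last letter is.
"lonsitp" has second-to-last letter 't'. The stems whose second-to-last letter is 't' (wofatb → wofatbus, bebotg → bebotgus, mabozutp → mabozutpus) add -us.
The other patterns: stems whose second-to-last letter is 'l' repeat the first consonant+vowel as a prefix; stems whose second-to-last letter is 'f' double the final consonant and add -ak; stems whose second-to-last letter is 'g' or 'v' add the prefix go-.
So lonsitp → lonsitpus.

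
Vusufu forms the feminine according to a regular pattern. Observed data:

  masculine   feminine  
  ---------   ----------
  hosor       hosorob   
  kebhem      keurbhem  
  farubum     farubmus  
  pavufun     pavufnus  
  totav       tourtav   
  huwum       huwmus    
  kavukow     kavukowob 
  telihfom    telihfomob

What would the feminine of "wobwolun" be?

telihfom and huwum both end in -m yet inflect differently (telihfomob, huwmus), so the final letter is not what conditions the rule; the last vowel is.
"wobwolun" has last vowel 'u'. The stems whose last vowel is 'u' (huwum → huwmus, farubum → farubmus, pavufun → pavufnus) delete the last vowel and add -us.
The other patterns: stems whose last vowel is 'o' add -ob; stems whose last vowel is 'a' or 'e' insert -ur- after the first vowel.
So wobwolun → wobwolnus.

wobwolnus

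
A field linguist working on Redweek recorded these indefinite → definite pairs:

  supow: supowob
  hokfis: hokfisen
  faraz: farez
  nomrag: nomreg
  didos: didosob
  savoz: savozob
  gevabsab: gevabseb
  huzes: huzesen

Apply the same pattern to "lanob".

lanobob

faraz and savoz both end in -z yet inflect differently (farez, savozob), so the final letter is not what conditions the rule; the last vowel is.
"lanob" has last vowel 'o'. The stems whose last vowel is 'o' (didos → didosob, savoz → savozob, supow → supowob) add -ob.
The other patterns: stems whose last vowel is 'a' change the last vowel to 'e'; stems whose last vowel is 'e' or 'i' add -en.
So lanob → lanobob.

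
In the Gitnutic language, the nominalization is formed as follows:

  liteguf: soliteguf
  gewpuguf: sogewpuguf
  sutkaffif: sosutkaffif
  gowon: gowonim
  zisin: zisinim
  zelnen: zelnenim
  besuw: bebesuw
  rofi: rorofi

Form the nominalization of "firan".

sutkaffif and zisin both have last vowel 'i' yet inflect differently (sosutkaffif, zisinim), so the last vowel is not what conditions the rule; the final letter is.
"firan" ends in -n. The stems ending in -n (gowon → gowonim, zisin → zisinim, zelnen → zelnenim) add -im.
The other patterns: stems ending in -f add the prefix so-; stems ending in -i or -w repeat the first consonant+vowel as a prefix.
So firan → firanim.

firanim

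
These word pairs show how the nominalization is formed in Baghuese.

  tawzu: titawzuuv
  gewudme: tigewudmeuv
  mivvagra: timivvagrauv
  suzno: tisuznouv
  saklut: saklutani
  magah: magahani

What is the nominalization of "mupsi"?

timupsiuv

tawzu and saklut both have last vowel 'u' yet inflect differently (titawzuuv, saklutani), so the last vowel is not what conditions the rule; whether the stem ends in a vowel or a consonant is.
"mupsi" ends in a vowel. The stems ending in a vowel (tawzu → titawzuuv, gewudme → tigewudmeuv, mivvagra → timivvagrauv) add ti- … -uv around the stem.
The other pattern: stems ending in a consonant add -ani.
So mupsi → timupsiuv.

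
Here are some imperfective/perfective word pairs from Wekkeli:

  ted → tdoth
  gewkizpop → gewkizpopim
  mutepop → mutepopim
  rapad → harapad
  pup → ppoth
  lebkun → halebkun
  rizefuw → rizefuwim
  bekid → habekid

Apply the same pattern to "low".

ted and rapad both end in -d yet inflect differently (tdoth, harapad), so the final letter is not what conditions the rule; the number of vowels is.
"low" has 1 vowel. The stems with 1 vowel (pup → ppoth, ted → tdoth) delete the last vowel and add -oth.
The other patterns: stems with 2 vowels add the prefix ha-; stems with 3 vowels add -im.
So low → lwoth.

lwoth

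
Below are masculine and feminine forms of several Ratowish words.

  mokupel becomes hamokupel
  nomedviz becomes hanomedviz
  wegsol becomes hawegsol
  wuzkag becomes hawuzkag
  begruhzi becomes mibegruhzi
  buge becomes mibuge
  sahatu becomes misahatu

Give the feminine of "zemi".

mizemi

nomedviz and begruhzi both have last vowel 'i' yet inflect differently (hanomedviz, mibegruhzi), so the last vowel is not what conditions the rule; whether the stem ends in a vowel or a consonant is.
"zemi" ends in a vowel. The stems ending in a vowel (begruhzi → mibegruhzi, buge → mibuge, sahatu → misahatu) add the prefix mi-.
The other pattern: stems ending in a consonant add the prefix ha-.
So zemi → mizemi.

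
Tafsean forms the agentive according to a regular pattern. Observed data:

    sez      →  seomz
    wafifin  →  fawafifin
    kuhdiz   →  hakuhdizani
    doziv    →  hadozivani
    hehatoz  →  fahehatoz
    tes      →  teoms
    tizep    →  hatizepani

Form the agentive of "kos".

kooms

"kos" has 1 vowel. The stems with 1 vowel (sez → seomz, tes → teoms) insert -om- after the first vowel.
The other patterns: stems with 2 vowels add ha- … -ani around the stem; stems with 3 vowels add the prefix fa-.
So kos → kooms.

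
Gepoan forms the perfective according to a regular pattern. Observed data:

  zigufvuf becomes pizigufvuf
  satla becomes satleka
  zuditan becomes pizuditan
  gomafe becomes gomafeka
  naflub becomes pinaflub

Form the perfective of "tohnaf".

satla and zuditan both have last vowel 'a' yet inflect differently (satleka, pizuditan), so the last vowel is not what conditions the rule; whether the stem ends in a vowel or a consonant is.
"tohnaf" ends in a consonant. The stems ending in a consonant (naflub → pinaflub, zigufvuf → pizigufvuf, zuditan → pizuditan) add the prefix pi-.
The other pattern: stems ending in a vowel drop the final letter and add -eka.
So tohnaf → pitohnaf.

pitohnaf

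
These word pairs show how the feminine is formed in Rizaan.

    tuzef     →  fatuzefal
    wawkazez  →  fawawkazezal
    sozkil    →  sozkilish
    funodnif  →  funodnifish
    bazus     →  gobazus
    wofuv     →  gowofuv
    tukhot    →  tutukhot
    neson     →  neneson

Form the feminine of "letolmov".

"letolmov" has last vowel 'o'. The stems whose last vowel is 'o' (tukhot → tutukhot, neson → neneson) repeat the first consonant+vowel as a prefix.
So letolmov → leletolmov.

leletolmov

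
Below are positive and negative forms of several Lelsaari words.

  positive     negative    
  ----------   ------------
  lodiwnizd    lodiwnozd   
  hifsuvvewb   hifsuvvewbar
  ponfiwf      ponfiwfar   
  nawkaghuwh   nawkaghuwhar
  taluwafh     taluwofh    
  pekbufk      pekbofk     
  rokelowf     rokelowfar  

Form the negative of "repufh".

nawkaghuwh and taluwafh both end in -h yet inflect differently (nawkaghuwhar, taluwofh), so the final letter is not what conditions the rule; the second-to-last letter is.
"repufh" has second-to-last letter 'f'. The stems whose second-to-last letter is 'f' (taluwafh → taluwofh, pekbufk → pekbofk) change the last vowel to 'o'.
The other pattern: stems whose second-to-last letter is 'w' add -ar.
So repufh → repofh.

repofh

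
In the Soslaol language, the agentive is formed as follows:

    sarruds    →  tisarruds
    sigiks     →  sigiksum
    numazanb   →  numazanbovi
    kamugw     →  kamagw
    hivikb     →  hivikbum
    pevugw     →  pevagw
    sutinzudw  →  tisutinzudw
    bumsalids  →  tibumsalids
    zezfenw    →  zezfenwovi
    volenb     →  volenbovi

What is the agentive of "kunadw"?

zezfenw and sutinzudw both end in -w yet inflect differently (zezfenwovi, tisutinzudw), so the final letter is not what conditions the rule; the second-to-last letter is.
"kunadw" has second-to-last letter 'd'. The stems whose second-to-last letter is 'd' (bumsalids → tibumsalids, sarruds → tisarruds, sutinzudw → tisutinzudw) add the prefix ti-.
The other patterns: stems whose second-to-last letter is 'n' add -ovi; stems whose second-to-last letter is 'k' add -um; stems whose second-to-last letter is 'g' change the last vowel to 'a'.
So kunadw → tikunadw.

tikunadw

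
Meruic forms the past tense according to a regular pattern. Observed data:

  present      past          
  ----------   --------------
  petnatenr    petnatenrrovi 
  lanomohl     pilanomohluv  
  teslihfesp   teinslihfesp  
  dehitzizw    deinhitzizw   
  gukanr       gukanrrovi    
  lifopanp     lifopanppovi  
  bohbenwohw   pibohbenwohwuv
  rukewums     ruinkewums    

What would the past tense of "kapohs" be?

pikapohsuv

"kapohs" has second-to-last letter 'h'. The stems whose second-to-last letter is 'h' (lanomohl → pilanomohluv, bohbenwohw → pibohbenwohwuv) add pi- … -uv around the stem.
So kapohs → pikapohsuv.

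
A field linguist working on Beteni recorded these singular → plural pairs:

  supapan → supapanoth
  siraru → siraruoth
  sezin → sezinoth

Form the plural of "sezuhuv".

sezuhuvoth

Every pair shown (supapan → supapanoth, siraru → siraruoth, sezin → sezinoth) follows the same rule: add -oth.
So sezuhuv → sezuhuvoth.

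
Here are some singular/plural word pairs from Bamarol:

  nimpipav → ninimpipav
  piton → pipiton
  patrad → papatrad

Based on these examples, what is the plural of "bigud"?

Every pair shown (nimpipav → ninimpipav, piton → pipiton, patrad → papatrad) follows the same rule: repeat the first consonant+vowel as a prefix.
So bigud → bibigud.

bibigud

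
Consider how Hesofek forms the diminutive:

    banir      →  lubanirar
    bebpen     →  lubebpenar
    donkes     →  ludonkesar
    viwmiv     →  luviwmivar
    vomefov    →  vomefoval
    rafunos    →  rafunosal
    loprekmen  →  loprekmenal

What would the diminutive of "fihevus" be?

viwmiv and vomefov both end in -v yet inflect differently (luviwmivar, vomefoval), so the final letter is not what conditions the rule; the number of vowels is.
"fihevus" has 3 vowels. The stems with 3 vowels (vomefov → vomefoval, rafunos → rafunosal, loprekmen → loprekmenal) add -al.
So fihevus → fihevusal.

fihevusal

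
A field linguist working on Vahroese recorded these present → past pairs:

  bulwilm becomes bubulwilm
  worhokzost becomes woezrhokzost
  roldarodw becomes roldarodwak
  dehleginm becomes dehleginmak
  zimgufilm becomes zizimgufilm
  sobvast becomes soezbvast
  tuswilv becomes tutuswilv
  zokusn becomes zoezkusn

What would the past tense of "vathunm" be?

vathunmak

bulwilm and dehleginm both end in -m yet inflect differently (bubulwilm, dehleginmak), so the final letter is not what conditions the rule; the second-to-last letter is.
"vathunm" has second-to-last letter 'n'. The one such stem in the data (dehleginm → dehleginmak) adds -ak, so the same rule applies.
The other patterns: stems whose second-to-last letter is 's' insert -ez- after the first vowel; stems whose second-to-last letter is 'l' repeat the first consonant+vowel as a prefix.
So vathunm → vathunmak.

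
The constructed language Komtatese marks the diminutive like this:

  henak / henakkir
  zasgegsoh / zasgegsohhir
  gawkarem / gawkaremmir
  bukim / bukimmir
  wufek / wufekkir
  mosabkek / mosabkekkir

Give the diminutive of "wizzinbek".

Every pair shown (henak → henakkir, zasgegsoh → zasgegsohhir, gawkarem → gawkaremmir, …) follows the same rule: double the final consonant and add -ir.
So wizzinbek → wizzinbekkir.

wizzinbekkir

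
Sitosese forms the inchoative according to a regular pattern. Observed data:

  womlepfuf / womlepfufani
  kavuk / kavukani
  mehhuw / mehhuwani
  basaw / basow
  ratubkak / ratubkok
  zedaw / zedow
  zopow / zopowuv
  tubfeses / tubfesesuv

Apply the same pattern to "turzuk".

"turzuk" has last vowel 'u'. The stems whose last vowel is 'u' (womlepfuf → womlepfufani, kavuk → kavukani, mehhuw → mehhuwani) add -ani.
The other patterns: stems whose last vowel is 'a' change the last vowel to 'o'; stems whose last vowel is 'e' or 'o' add -uv.
So turzuk → turzukani.

turzukani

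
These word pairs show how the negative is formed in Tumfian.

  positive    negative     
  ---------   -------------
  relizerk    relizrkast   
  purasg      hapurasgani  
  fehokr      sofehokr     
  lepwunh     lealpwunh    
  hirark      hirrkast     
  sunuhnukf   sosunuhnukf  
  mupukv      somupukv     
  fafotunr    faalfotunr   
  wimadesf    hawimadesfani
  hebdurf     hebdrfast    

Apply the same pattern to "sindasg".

hasindasgani

hebdurf and sunuhnukf both end in -f yet inflect differently (hebdrfast, sosunuhnukf), so the final letter is not what conditions the rule; the second-to-last letter is.
"sindasg" has second-to-last letter 's'. The stems whose second-to-last letter is 's' (wimadesf → hawimadesfani, purasg → hapurasgani) add ha- … -ani around the stem.
The other patterns: stems whose second-to-last letter is 'r' delete the last vowel and add -ast; stems whose second-to-last letter is 'k' add the prefix so-; stems whose second-to-last letter is 'n' insert -al- after the first vowel.
So sindasg → hasindasgani.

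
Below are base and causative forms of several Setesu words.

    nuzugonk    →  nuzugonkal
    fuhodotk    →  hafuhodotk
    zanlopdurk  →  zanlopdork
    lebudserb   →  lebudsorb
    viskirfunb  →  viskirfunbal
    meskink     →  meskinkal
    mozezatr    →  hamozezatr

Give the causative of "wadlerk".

wadlork

"wadlerk" has second-to-last letter 'r'. The stems whose second-to-last letter is 'r' (zanlopdurk → zanlopdork, lebudserb → lebudsorb) change the last vowel to 'o'.
So wadlerk → wadlork.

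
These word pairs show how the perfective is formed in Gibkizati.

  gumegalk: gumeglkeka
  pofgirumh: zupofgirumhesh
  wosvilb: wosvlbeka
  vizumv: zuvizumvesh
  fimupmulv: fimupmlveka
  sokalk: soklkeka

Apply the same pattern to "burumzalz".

burumzlzeka

vizumv and fimupmulv both end in -v yet inflect differently (zuvizumvesh, fimupmlveka), so the final letter is not what conditions the rule; the second-to-last letter is.
"burumzalz" has second-to-last letter 'l'. The stems whose second-to-last letter is 'l' (gumegalk → gumeglkeka, sokalk → soklkeka, fimupmulv → fimupmlveka) delete the last vowel and add -eka.
The other pattern: stems whose second-to-last letter is 'm' add zu- … -esh around the stem.
So burumzalz → burumzlzeka.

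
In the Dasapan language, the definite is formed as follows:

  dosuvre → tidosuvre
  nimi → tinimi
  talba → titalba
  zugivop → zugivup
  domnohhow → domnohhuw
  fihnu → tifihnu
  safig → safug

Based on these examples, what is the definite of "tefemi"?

titefemi

"tefemi" ends in a vowel. The stems ending in a vowel (fihnu → tifihnu, dosuvre → tidosuvre, talba → titalba) add the prefix ti-.
The other pattern: stems ending in a consonant change the last vowel to 'u'.
So tefemi → titefemi.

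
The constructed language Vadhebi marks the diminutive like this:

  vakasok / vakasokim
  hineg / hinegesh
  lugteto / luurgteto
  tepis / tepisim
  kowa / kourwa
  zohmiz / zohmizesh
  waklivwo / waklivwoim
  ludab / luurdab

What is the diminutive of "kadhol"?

kaurdhol

lugteto and waklivwo both end in -o yet inflect differently (luurgteto, waklivwoim), so the final letter is not what conditions the rule; the first letter is.
"kadhol" begins with k-. The one such stem in the data (kowa → kourwa) inserts -ur- after the first vowel (as do lugteto, ludab), so the same rule applies.
So kadhol → kaurdhol.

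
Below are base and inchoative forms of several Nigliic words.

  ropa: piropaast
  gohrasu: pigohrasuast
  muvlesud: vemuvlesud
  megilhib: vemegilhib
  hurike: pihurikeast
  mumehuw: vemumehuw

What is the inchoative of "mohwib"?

vemohwib

gohrasu and mumehuw both have last vowel 'u' yet inflect differently (pigohrasuast, vemumehuw), so the last vowel is not what conditions the rule; whether the stem ends in a vowel or a consonant is.
"mohwib" ends in a consonant. The stems ending in a consonant (megilhib → vemegilhib, mumehuw → vemumehuw, muvlesud → vemuvlesud) add the prefix ve-.
The other pattern: stems ending in a vowel add pi- … -ast around the stem.
So mohwib → vemohwib.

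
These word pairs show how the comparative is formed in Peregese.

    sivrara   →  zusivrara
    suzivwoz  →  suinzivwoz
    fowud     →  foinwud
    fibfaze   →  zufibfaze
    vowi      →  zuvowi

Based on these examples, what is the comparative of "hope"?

"hope" ends in a vowel. The stems ending in a vowel (fibfaze → zufibfaze, sivrara → zusivrara, vowi → zuvowi) add the prefix zu-.
The other pattern: stems ending in a consonant insert -in- after the first vowel.
So hope → zuhope.

zuhope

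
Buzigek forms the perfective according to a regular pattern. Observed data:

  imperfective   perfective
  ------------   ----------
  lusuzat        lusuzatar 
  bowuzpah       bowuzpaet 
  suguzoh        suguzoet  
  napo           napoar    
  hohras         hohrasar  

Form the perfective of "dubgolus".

"dubgolus" ends in -s. The one such stem in the data (hohras → hohrasar) adds -ar, so the same rule applies.
So dubgolus → dubgolusar.

dubgolusar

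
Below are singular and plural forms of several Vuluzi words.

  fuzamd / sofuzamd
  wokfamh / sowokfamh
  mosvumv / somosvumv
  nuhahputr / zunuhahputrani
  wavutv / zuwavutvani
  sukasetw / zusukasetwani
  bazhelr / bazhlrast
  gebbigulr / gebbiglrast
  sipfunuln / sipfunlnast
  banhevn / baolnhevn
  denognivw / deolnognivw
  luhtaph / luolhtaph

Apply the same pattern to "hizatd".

"hizatd" has second-to-last letter 't'. The stems whose second-to-last letter is 't' (nuhahputr → zunuhahputrani, wavutv → zuwavutvani, sukasetw → zusukasetwani) add zu- … -ani around the stem.
The other patterns: stems whose second-to-last letter is 'm' add the prefix so-; stems whose second-to-last letter is 'l' delete the last vowel and add -ast; stems whose second-to-last letter is 'p' or 'v' insert -ol- after the first vowel.
So hizatd → zuhizatdani.

zuhizatdani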